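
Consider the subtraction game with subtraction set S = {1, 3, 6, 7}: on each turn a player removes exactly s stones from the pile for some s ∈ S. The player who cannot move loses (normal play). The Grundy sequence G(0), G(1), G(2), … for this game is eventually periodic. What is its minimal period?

n :  0  1  2  3  4  5  6  7  8  9 10 11 12 13 14 15 16 17 18 19 20 21 22 23 24 25
G :  0  1  0  1  0  1  2  3  2  3  2  3  0  1  0  1  0  1  2  3  2  3  2  3  0  1
G(n+12) = G(n) holds for n = 0,…,6 (a full window of length max(S) = 7), so the sequence is purely periodic with period 12.

12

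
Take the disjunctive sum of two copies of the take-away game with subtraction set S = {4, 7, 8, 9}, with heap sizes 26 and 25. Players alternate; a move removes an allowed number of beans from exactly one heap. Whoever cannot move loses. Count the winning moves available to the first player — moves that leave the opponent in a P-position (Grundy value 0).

1

All heaps use S = {4, 7, 8, 9}:
G(0) = 0
G(1) = mex{} = 0
G(2) = mex{} = 0
G(3) = mex{} = 0
G(4) = mex{0} = 1
G(5) = mex{0} = 1
G(6) = mex{0} = 1
G(7) = mex{0,0} = 1
G(8) = mex{1,0,0} = 2
G(9) = mex{1,0,0,0} = 2
G(10) = mex{1,0,0,0} = 2
G(11) = mex{1,1,0,0} = 2
G(12) = mex{2,1,1,0} = 3
G(13) = mex{2,1,1,1} = 0
G(14) = mex{2,1,1,1} = 0
G(15) = mex{2,2,1,1} = 0
G(16) = mex{3,2,2,1} = 0
G(17) = mex{0,2,2,2} = 1
G(18) = mex{0,2,2,2} = 1
G(19) = mex{0,3,2,2} = 1
G(20) = mex{0,0,3,2} = 1
G(21) = mex{1,0,0,3} = 2
G(22) = mex{1,0,0,0} = 2
G(23) = mex{1,0,0,0} = 2
G(24) = mex{1,1,0,0} = 2
G(25) = mex{2,1,1,0} = 3
G(26) = mex{2,1,1,1} = 0
Heap A: G(26) = 0.
Heap B: G(25) = 3.
Combined Grundy value = 0 ⊕ 3 = 3.
A winning move leaves total XOR = 0, i.e. changes one component's Grundy value g to g ⊕ X where X is the current total.
Heap A: need g' = 0⊕3 = 3. Options: 26−4→G=2, 26−7→G=1, 26−8→G=1, 26−9→G=1. Hits: 0.
Heap B: need g' = 3⊕3 = 0. Options: 25−4→G=2, 25−7→G=1, 25−8→G=1, 25−9→G=0. Hits: 1.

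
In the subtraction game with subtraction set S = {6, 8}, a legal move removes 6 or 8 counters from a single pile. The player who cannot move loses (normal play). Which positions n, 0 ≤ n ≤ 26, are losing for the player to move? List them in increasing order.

G(0) = 0
G(1) = mex{} = 0
G(2) = mex{} = 0
G(3) = mex{} = 0
G(4) = mex{} = 0
G(5) = mex{} = 0
G(6) = mex{0} = 1
G(7) = mex{0} = 1
G(8) = mex{0,0} = 1
G(9) = mex{0,0} = 1
G(10) = mex{0,0} = 1
G(11) = mex{0,0} = 1
G(12) = mex{1,0} = 2
G(13) = mex{1,0} = 2
G(14) = mex{1,1} = 0
G(15) = mex{1,1} = 0
G(16) = mex{1,1} = 0
G(17) = mex{1,1} = 0
G(18) = mex{2,1} = 0
G(19) = mex{2,1} = 0
G(20) = mex{0,2} = 1
G(21) = mex{0,2} = 1
G(22) = mex{0,0} = 1
G(23) = mex{0,0} = 1
G(24) = mex{0,0} = 1
G(25) = mex{0,0} = 1
G(26) = mex{1,0} = 2
P-positions are exactly the n with G(n) = 0.

0, 1, 2, 3, 4, 5, 14, 15, 16, 17, 18, 19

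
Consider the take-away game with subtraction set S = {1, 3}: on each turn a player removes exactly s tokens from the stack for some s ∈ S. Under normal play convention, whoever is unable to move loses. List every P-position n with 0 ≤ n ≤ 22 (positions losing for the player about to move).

n :  0  1  2  3  4  5  6  7  8  9 10 11 12 13 14 15 16 17 18 19 20 21 22
G :  0  1  0  1  0  1  0  1  0  1  0  1  0  1  0  1  0  1  0  1  0  1  0
P-positions are exactly the n with G(n) = 0.

0, 2, 4, 6, 8, 10, 12, 14, 16, 18, 20, 22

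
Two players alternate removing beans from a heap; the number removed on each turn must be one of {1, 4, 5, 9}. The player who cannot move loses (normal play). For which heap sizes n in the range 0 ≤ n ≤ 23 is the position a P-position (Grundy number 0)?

0, 2, 8, 10, 16, 18

n :  0  1  2  3  4  5  6  7  8  9 10 11 12 13 14 15 16 17 18 19 20 21 22 23
G :  0  1  0  1  2  3  2  3  0  1  0  1  2  3  2  3  0  1  0  1  2  3  2  3
P-positions are exactly the n with G(n) = 0.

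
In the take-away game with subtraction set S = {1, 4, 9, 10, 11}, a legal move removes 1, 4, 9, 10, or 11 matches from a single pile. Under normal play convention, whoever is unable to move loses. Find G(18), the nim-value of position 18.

4

n :  0  1  2  3  4  5  6  7  8  9 10 11 12 13 14 15 16 17 18
G :  0  1  0  1  2  0  1  0  1  2  3  2  3  4  5  3  2  3  4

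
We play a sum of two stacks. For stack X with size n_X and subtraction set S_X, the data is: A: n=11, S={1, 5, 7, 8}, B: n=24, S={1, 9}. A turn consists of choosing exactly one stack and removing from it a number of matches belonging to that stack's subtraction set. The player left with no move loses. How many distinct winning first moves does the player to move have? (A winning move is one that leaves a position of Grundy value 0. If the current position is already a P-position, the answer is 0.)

Stack A, S = {1, 5, 7, 8}:
G(0) = 0
G(1) = mex{0} = 1
G(2) = mex{1} = 0
G(3) = mex{0} = 1
G(4) = mex{1} = 0
G(5) = mex{0,0} = 1
G(6) = mex{1,1} = 0
G(7) = mex{0,0,0} = 1
G(8) = mex{1,1,1,0} = 2
G(9) = mex{2,0,0,1} = 3
G(10) = mex{3,1,1,0} = 2
G(11) = mex{2,0,0,1} = 3
G_A(11) = 3.
Stack B, S = {1, 9}:
n :  0  1  2  3  4  5  6  7  8  9 10 11 12 13 14 15 16 17 18 19 20 21 22 23 24
G :  0  1  0  1  0  1  0  1  0  1  0  1  0  1  0  1  0  1  0  1  0  1  0  1  0
G_B(24) = 0.
Combined Grundy value = 3 ⊕ 0 = 3.
A winning move leaves total XOR = 0, i.e. changes one component's Grundy value g to g ⊕ X where X is the current total.
Stack A: need g' = 3⊕3 = 0. Options: 11−1→G=2, 11−5→G=0, 11−7→G=0, 11−8→G=1. Hits: 2.
Stack B: need g' = 0⊕3 = 3. Options: 24−1→G=1, 24−9→G=1. Hits: 0.

2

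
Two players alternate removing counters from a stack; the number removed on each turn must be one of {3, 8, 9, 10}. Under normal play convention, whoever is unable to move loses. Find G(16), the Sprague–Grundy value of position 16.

n :  0  1  2  3  4  5  6  7  8  9 10 11 12 13 14 15 16
G :  0  0  0  1  1  1  0  0  2  1  1  3  2  0  2  3  1

1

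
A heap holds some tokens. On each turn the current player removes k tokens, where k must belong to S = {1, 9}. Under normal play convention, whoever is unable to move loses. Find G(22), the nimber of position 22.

0

G(0) = 0
G(1) = mex{0} = 1
G(2) = mex{1} = 0
G(3) = mex{0} = 1
G(4) = mex{1} = 0
G(5) = mex{0} = 1
G(6) = mex{1} = 0
G(7) = mex{0} = 1
G(8) = mex{1} = 0
G(9) = mex{0,0} = 1
G(10) = mex{1,1} = 0
G(11) = mex{0,0} = 1
G(12) = mex{1,1} = 0
G(13) = mex{0,0} = 1
G(14) = mex{1,1} = 0
G(15) = mex{0,0} = 1
G(16) = mex{1,1} = 0
G(17) = mex{0,0} = 1
G(18) = mex{1,1} = 0
G(19) = mex{0,0} = 1
G(20) = mex{1,1} = 0
G(21) = mex{0,0} = 1
G(22) = mex{1,1} = 0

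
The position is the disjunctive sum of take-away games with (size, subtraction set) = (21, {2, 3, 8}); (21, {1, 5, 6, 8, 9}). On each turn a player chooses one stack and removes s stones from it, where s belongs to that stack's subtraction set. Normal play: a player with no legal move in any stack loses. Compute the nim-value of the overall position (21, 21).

Stack A, S = {2, 3, 8}:
G(0) = 0
G(1) = mex{} = 0
G(2) = mex{0} = 1
G(3) = mex{0,0} = 1
G(4) = mex{1,0} = 2
G(5) = mex{1,1} = 0
G(6) = mex{2,1} = 0
G(7) = mex{0,2} = 1
G(8) = mex{0,0,0} = 1
G(9) = mex{1,0,0} = 2
G(10) = mex{1,1,1} = 0
G(11) = mex{2,1,1} = 0
G(12) = mex{0,2,2} = 1
G(13) = mex{0,0,0} = 1
G(14) = mex{1,0,0} = 2
G(15) = mex{1,1,1} = 0
G(16) = mex{2,1,1} = 0
G(17) = mex{0,2,2} = 1
G(18) = mex{0,0,0} = 1
G(19) = mex{1,0,0} = 2
G(20) = mex{1,1,1} = 0
G(21) = mex{2,1,1} = 0
G_A(21) = 0.
Stack B, S = {1, 5, 6, 8, 9}:
G(0) = 0
G(1) = mex{0} = 1
G(2) = mex{1} = 0
G(3) = mex{0} = 1
G(4) = mex{1} = 0
G(5) = mex{0,0} = 1
G(6) = mex{1,1,0} = 2
G(7) = mex{2,0,1} = 3
G(8) = mex{3,1,0,0} = 2
G(9) = mex{2,0,1,1,0} = 3
G(10) = mex{3,1,0,0,1} = 2
G(11) = mex{2,2,1,1,0} = 3
G(12) = mex{3,3,2,0,1} = 4
G(13) = mex{4,2,3,1,0} = 5
G(14) = mex{5,3,2,2,1} = 0
G(15) = mex{0,2,3,3,2} = 1
G(16) = mex{1,3,2,2,3} = 0
G(17) = mex{0,4,3,3,2} = 1
G(18) = mex{1,5,4,2,3} = 0
G(19) = mex{0,0,5,3,2} = 1
G(20) = mex{1,1,0,4,3} = 2
G(21) = mex{2,0,1,5,4} = 3
G_B(21) = 3.
Combined Grundy value = 0 ⊕ 3 = 3.

3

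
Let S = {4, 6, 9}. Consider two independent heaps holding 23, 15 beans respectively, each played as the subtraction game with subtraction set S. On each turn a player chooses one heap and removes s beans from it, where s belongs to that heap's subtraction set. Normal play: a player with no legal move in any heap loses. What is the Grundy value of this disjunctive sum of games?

All heaps use S = {4, 6, 9}:
G(0) = 0
G(1) = mex{} = 0
G(2) = mex{} = 0
G(3) = mex{} = 0
G(4) = mex{0} = 1
G(5) = mex{0} = 1
G(6) = mex{0,0} = 1
G(7) = mex{0,0} = 1
G(8) = mex{1,0} = 2
G(9) = mex{1,0,0} = 2
G(10) = mex{1,1,0} = 2
G(11) = mex{1,1,0} = 2
G(12) = mex{2,1,0} = 3
G(13) = mex{2,1,1} = 0
G(14) = mex{2,2,1} = 0
G(15) = mex{2,2,1} = 0
G(16) = mex{3,2,1} = 0
G(17) = mex{0,2,2} = 1
G(18) = mex{0,3,2} = 1
G(19) = mex{0,0,2} = 1
G(20) = mex{0,0,2} = 1
G(21) = mex{1,0,3} = 2
G(22) = mex{1,0,0} = 2
G(23) = mex{1,1,0} = 2
Heap A: G(23) = 2.
Heap B: G(15) = 0.
Combined Grundy value = 2 ⊕ 0 = 2.

2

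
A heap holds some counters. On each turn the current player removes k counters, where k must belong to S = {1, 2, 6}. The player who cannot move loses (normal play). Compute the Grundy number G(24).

0

G(0) = 0
G(1) = mex{0} = 1
G(2) = mex{1,0} = 2
G(3) = mex{2,1} = 0
G(4) = mex{0,2} = 1
G(5) = mex{1,0} = 2
G(6) = mex{2,1,0} = 3
G(7) = mex{3,2,1} = 0
G(8) = mex{0,3,2} = 1
G(9) = mex{1,0,0} = 2
G(10) = mex{2,1,1} = 0
G(11) = mex{0,2,2} = 1
G(12) = mex{1,0,3} = 2
G(13) = mex{2,1,0} = 3
G(14) = mex{3,2,1} = 0
G(15) = mex{0,3,2} = 1
G(16) = mex{1,0,0} = 2
G(17) = mex{2,1,1} = 0
G(18) = mex{0,2,2} = 1
G(19) = mex{1,0,3} = 2
G(20) = mex{2,1,0} = 3
G(21) = mex{3,2,1} = 0
G(22) = mex{0,3,2} = 1
G(23) = mex{1,0,0} = 2
G(24) = mex{2,1,1} = 0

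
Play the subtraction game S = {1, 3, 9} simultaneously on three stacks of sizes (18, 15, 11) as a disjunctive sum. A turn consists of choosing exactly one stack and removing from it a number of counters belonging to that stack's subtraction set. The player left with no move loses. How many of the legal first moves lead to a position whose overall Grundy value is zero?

0

All stacks use S = {1, 3, 9}:
n :  0  1  2  3  4  5  6  7  8  9 10 11 12 13 14 15 16 17 18
G :  0  1  0  1  0  1  0  1  0  1  0  1  0  1  0  1  0  1  0
Stack A: G(18) = 0.
Stack B: G(15) = 1.
Stack C: G(11) = 1.
Combined Grundy value = 0 ⊕ 1 ⊕ 1 = 0.
A winning move leaves total XOR = 0, i.e. changes one component's Grundy value g to g ⊕ X where X is the current total.
Stack A: target g' = 0⊕0 = 0, but every legal move changes the Grundy value (mex property), so 0 moves.
Stack B: target g' = 1⊕0 = 1, but every legal move changes the Grundy value (mex property), so 0 moves.
Stack C: target g' = 1⊕0 = 1, but every legal move changes the Grundy value (mex property), so 0 moves.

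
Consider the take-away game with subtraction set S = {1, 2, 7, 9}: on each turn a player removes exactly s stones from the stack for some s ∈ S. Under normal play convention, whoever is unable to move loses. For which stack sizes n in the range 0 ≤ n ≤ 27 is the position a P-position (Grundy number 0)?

0, 3, 6, 11, 14, 17, 22, 25

n :  0  1  2  3  4  5  6  7  8  9 10 11 12 13 14 15 16 17 18 19 20 21 22 23 24 25 26 27
G :  0  1  2  0  1  2  0  1  2  3  4  0  1  2  0  1  2  0  1  2  3  4  0  1  2  0  1  2
P-positions are exactly the n with G(n) = 0.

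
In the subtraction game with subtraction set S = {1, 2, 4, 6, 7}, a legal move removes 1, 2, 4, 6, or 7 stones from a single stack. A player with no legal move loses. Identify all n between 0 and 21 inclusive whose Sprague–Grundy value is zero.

0, 3, 8, 11, 16, 19

G(0) = 0
G(1) = mex{0} = 1
G(2) = mex{1,0} = 2
G(3) = mex{2,1} = 0
G(4) = mex{0,2,0} = 1
G(5) = mex{1,0,1} = 2
G(6) = mex{2,1,2,0} = 3
G(7) = mex{3,2,0,1,0} = 4
G(8) = mex{4,3,1,2,1} = 0
G(9) = mex{0,4,2,0,2} = 1
G(10) = mex{1,0,3,1,0} = 2
G(11) = mex{2,1,4,2,1} = 0
G(12) = mex{0,2,0,3,2} = 1
G(13) = mex{1,0,1,4,3} = 2
G(14) = mex{2,1,2,0,4} = 3
G(15) = mex{3,2,0,1,0} = 4
G(16) = mex{4,3,1,2,1} = 0
G(17) = mex{0,4,2,0,2} = 1
G(18) = mex{1,0,3,1,0} = 2
G(19) = mex{2,1,4,2,1} = 0
G(20) = mex{0,2,0,3,2} = 1
G(21) = mex{1,0,1,4,3} = 2
P-positions are exactly the n with G(n) = 0.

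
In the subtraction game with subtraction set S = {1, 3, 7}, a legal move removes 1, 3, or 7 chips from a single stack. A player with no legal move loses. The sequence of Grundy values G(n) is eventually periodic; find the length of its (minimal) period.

G(0) = 0
G(1) = mex{0} = 1
G(2) = mex{1} = 0
G(3) = mex{0,0} = 1
G(4) = mex{1,1} = 0
G(5) = mex{0,0} = 1
G(6) = mex{1,1} = 0
G(7) = mex{0,0,0} = 1
G(8) = mex{1,1,1} = 0
G(9) = mex{0,0,0} = 1
G(10) = mex{1,1,1} = 0
G(11) = mex{0,0,0} = 1
G(12) = mex{1,1,1} = 0
G(13) = mex{0,0,0} = 1
G(14) = mex{1,1,1} = 0
G(n+2) = G(n) holds for n = 0,…,6 (a full window of length max(S) = 7), so the sequence is purely periodic with period 2.

2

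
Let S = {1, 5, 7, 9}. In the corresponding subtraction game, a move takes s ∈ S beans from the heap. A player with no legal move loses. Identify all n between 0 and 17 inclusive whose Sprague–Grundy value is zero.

0, 2, 4, 6, 8, 10, 12, 14, 16

n :  0  1  2  3  4  5  6  7  8  9 10 11 12 13 14 15 16 17
G :  0  1  0  1  0  1  0  1  0  1  0  1  0  1  0  1  0  1
P-positions are exactly the n with G(n) = 0.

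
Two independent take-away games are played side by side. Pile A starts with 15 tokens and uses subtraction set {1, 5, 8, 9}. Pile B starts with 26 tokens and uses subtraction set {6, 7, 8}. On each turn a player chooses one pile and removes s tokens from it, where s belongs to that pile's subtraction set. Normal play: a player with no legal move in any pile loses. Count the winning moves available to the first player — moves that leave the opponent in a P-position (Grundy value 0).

2

Pile A, S = {1, 5, 8, 9}:
n :  0  1  2  3  4  5  6  7  8  9 10 11 12 13 14 15
G :  0  1  0  1  0  1  0  1  2  3  2  3  2  3  2  3
G_A(15) = 3.
Pile B, S = {6, 7, 8}:
n :  0  1  2  3  4  5  6  7  8  9 10 11 12 13 14 15 16 17 18 19 20 21 22 23 24 25 26
G :  0  0  0  0  0  0  1  1  1  1  1  1  2  2  0  0  0  0  0  0  1  1  1  1  1  1  2
G_B(26) = 2.
Combined Grundy value = 3 ⊕ 2 = 1.
A winning move leaves total XOR = 0, i.e. changes one component's Grundy value g to g ⊕ X where X is the current total.
Pile A: need g' = 3⊕1 = 2. Options: 15−1→G=2, 15−5→G=2, 15−8→G=1, 15−9→G=0. Hits: 2.
Pile B: need g' = 2⊕1 = 3. Options: 26−6→G=1, 26−7→G=0, 26−8→G=0. Hits: 0.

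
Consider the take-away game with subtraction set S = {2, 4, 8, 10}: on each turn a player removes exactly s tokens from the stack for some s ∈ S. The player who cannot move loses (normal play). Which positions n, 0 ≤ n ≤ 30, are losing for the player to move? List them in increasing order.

G(0) = 0
G(1) = mex{} = 0
G(2) = mex{0} = 1
G(3) = mex{0} = 1
G(4) = mex{1,0} = 2
G(5) = mex{1,0} = 2
G(6) = mex{2,1} = 0
G(7) = mex{2,1} = 0
G(8) = mex{0,2,0} = 1
G(9) = mex{0,2,0} = 1
G(10) = mex{1,0,1,0} = 2
G(11) = mex{1,0,1,0} = 2
G(12) = mex{2,1,2,1} = 0
G(13) = mex{2,1,2,1} = 0
G(14) = mex{0,2,0,2} = 1
G(15) = mex{0,2,0,2} = 1
G(16) = mex{1,0,1,0} = 2
G(17) = mex{1,0,1,0} = 2
G(18) = mex{2,1,2,1} = 0
G(19) = mex{2,1,2,1} = 0
G(20) = mex{0,2,0,2} = 1
G(21) = mex{0,2,0,2} = 1
G(22) = mex{1,0,1,0} = 2
G(23) = mex{1,0,1,0} = 2
G(24) = mex{2,1,2,1} = 0
G(25) = mex{2,1,2,1} = 0
G(26) = mex{0,2,0,2} = 1
G(27) = mex{0,2,0,2} = 1
G(28) = mex{1,0,1,0} = 2
G(29) = mex{1,0,1,0} = 2
G(30) = mex{2,1,2,1} = 0
P-positions are exactly the n with G(n) = 0.

0, 1, 6, 7, 12, 13, 18, 19, 24, 25, 30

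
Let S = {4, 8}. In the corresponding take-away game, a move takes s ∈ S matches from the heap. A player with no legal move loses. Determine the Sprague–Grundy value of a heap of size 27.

0

n :  0  1  2  3  4  5  6  7  8  9 10 11 12 13 14 15 16 17 18 19 20 21 22 23 24 25 26 27
G :  0  0  0  0  1  1  1  1  2  2  2  2  0  0  0  0  1  1  1  1  2  2  2  2  0  0  0  0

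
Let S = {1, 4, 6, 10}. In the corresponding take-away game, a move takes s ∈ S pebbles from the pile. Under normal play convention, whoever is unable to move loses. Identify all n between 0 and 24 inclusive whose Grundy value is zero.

0, 2, 5, 7, 14, 16, 19, 21

n :  0  1  2  3  4  5  6  7  8  9 10 11 12 13 14 15 16 17 18 19 20 21 22 23 24
G :  0  1  0  1  2  0  1  0  1  2  3  2  3  4  0  1  0  1  2  0  1  0  1  2  3
P-positions are exactly the n with G(n) = 0.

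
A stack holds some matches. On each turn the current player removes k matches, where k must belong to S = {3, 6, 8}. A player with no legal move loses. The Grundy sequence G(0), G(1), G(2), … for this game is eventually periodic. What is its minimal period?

G(0) = 0
G(1) = mex{} = 0
G(2) = mex{} = 0
G(3) = mex{0} = 1
G(4) = mex{0} = 1
G(5) = mex{0} = 1
G(6) = mex{1,0} = 2
G(7) = mex{1,0} = 2
G(8) = mex{1,0,0} = 2
G(9) = mex{2,1,0} = 3
G(10) = mex{2,1,0} = 3
G(11) = mex{2,1,1} = 0
G(12) = mex{3,2,1} = 0
G(13) = mex{3,2,1} = 0
G(14) = mex{0,2,2} = 1
G(15) = mex{0,3,2} = 1
G(16) = mex{0,3,2} = 1
G(17) = mex{1,0,3} = 2
G(18) = mex{1,0,3} = 2
G(19) = mex{1,0,0} = 2
G(20) = mex{2,1,0} = 3
G(21) = mex{2,1,0} = 3
G(22) = mex{2,1,1} = 0
G(23) = mex{3,2,1} = 0
G(n+11) = G(n) holds for n = 0,…,7 (a full window of length max(S) = 8), so the sequence is purely periodic with period 11.

11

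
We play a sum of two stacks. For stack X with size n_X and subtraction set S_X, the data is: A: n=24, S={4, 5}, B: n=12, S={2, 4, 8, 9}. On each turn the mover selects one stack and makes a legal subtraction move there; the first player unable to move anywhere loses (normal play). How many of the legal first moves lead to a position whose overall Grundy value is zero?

Stack A, S = {4, 5}:
G(0) = 0
G(1) = mex{} = 0
G(2) = mex{} = 0
G(3) = mex{} = 0
G(4) = mex{0} = 1
G(5) = mex{0,0} = 1
G(6) = mex{0,0} = 1
G(7) = mex{0,0} = 1
G(8) = mex{1,0} = 2
G(9) = mex{1,1} = 0
G(10) = mex{1,1} = 0
G(11) = mex{1,1} = 0
G(12) = mex{2,1} = 0
G(13) = mex{0,2} = 1
G(14) = mex{0,0} = 1
G(15) = mex{0,0} = 1
G(16) = mex{0,0} = 1
G(17) = mex{1,0} = 2
G(18) = mex{1,1} = 0
G(19) = mex{1,1} = 0
G(20) = mex{1,1} = 0
G(21) = mex{2,1} = 0
G(22) = mex{0,2} = 1
G(23) = mex{0,0} = 1
G(24) = mex{0,0} = 1
G_A(24) = 1.
Stack B, S = {2, 4, 8, 9}:
n :  0  1  2  3  4  5  6  7  8  9 10 11 12
G :  0  0  1  1  2  2  0  0  1  1  2  2  0
G_B(12) = 0.
Combined Grundy value = 1 ⊕ 0 = 1.
A winning move leaves total XOR = 0, i.e. changes one component's Grundy value g to g ⊕ X where X is the current total.
Stack A: need g' = 1⊕1 = 0. Options: 24−4→G=0, 24−5→G=0. Hits: 2.
Stack B: need g' = 0⊕1 = 1. Options: 12−2→G=2, 12−4→G=1, 12−8→G=2, 12−9→G=1. Hits: 2.

4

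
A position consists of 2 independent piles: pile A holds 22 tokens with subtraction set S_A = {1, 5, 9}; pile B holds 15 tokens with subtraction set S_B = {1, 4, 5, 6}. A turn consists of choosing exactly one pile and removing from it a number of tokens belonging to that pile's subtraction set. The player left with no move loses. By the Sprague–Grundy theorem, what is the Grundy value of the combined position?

Pile A, S = {1, 5, 9}:
n :  0  1  2  3  4  5  6  7  8  9 10 11 12 13 14 15 16 17 18 19 20 21 22
G :  0  1  0  1  0  1  0  1  0  1  0  1  0  1  0  1  0  1  0  1  0  1  0
G_A(22) = 0.
Pile B, S = {1, 4, 5, 6}:
G(0) = 0
G(1) = mex{0} = 1
G(2) = mex{1} = 0
G(3) = mex{0} = 1
G(4) = mex{1,0} = 2
G(5) = mex{2,1,0} = 3
G(6) = mex{3,0,1,0} = 2
G(7) = mex{2,1,0,1} = 3
G(8) = mex{3,2,1,0} = 4
G(9) = mex{4,3,2,1} = 0
G(10) = mex{0,2,3,2} = 1
G(11) = mex{1,3,2,3} = 0
G(12) = mex{0,4,3,2} = 1
G(13) = mex{1,0,4,3} = 2
G(14) = mex{2,1,0,4} = 3
G(15) = mex{3,0,1,0} = 2
G_B(15) = 2.
Combined Grundy value = 0 ⊕ 2 = 2.

2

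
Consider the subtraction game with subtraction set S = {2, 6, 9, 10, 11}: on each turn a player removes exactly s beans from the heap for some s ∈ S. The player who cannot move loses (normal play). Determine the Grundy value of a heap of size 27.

G(0) = 0
G(1) = mex{} = 0
G(2) = mex{0} = 1
G(3) = mex{0} = 1
G(4) = mex{1} = 0
G(5) = mex{1} = 0
G(6) = mex{0,0} = 1
G(7) = mex{0,0} = 1
G(8) = mex{1,1} = 0
G(9) = mex{1,1,0} = 2
G(10) = mex{0,0,0,0} = 1
G(11) = mex{2,0,1,0,0} = 3
G(12) = mex{1,1,1,1,0} = 2
G(13) = mex{3,1,0,1,1} = 2
G(14) = mex{2,0,0,0,1} = 3
G(15) = mex{2,2,1,0,0} = 3
G(16) = mex{3,1,1,1,0} = 2
G(17) = mex{3,3,0,1,1} = 2
G(18) = mex{2,2,2,0,1} = 3
G(19) = mex{2,2,1,2,0} = 3
G(20) = mex{3,3,3,1,2} = 0
G(21) = mex{3,3,2,3,1} = 0
G(22) = mex{0,2,2,2,3} = 1
G(23) = mex{0,2,3,2,2} = 1
G(24) = mex{1,3,3,3,2} = 0
G(25) = mex{1,3,2,3,3} = 0
G(26) = mex{0,0,2,2,3} = 1
G(27) = mex{0,0,3,2,2} = 1

1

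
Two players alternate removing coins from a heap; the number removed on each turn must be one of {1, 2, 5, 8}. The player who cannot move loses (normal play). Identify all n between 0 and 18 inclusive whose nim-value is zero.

0, 3, 6, 9, 12, 15, 18

n :  0  1  2  3  4  5  6  7  8  9 10 11 12 13 14 15 16 17 18
G :  0  1  2  0  1  2  0  1  2  0  1  2  0  1  2  0  1  2  0
P-positions are exactly the n with G(n) = 0.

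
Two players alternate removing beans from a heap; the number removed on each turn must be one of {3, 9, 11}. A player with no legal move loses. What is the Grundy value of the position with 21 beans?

G(0) = 0
G(1) = mex{} = 0
G(2) = mex{} = 0
G(3) = mex{0} = 1
G(4) = mex{0} = 1
G(5) = mex{0} = 1
G(6) = mex{1} = 0
G(7) = mex{1} = 0
G(8) = mex{1} = 0
G(9) = mex{0,0} = 1
G(10) = mex{0,0} = 1
G(11) = mex{0,0,0} = 1
G(12) = mex{1,1,0} = 2
G(13) = mex{1,1,0} = 2
G(14) = mex{1,1,1} = 0
G(15) = mex{2,0,1} = 3
G(16) = mex{2,0,1} = 3
G(17) = mex{0,0,0} = 1
G(18) = mex{3,1,0} = 2
G(19) = mex{3,1,0} = 2
G(20) = mex{1,1,1} = 0
G(21) = mex{2,2,1} = 0

0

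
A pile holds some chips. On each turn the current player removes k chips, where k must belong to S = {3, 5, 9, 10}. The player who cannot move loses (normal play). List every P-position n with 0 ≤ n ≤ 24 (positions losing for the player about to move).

G(0) = 0
G(1) = mex{} = 0
G(2) = mex{} = 0
G(3) = mex{0} = 1
G(4) = mex{0} = 1
G(5) = mex{0,0} = 1
G(6) = mex{1,0} = 2
G(7) = mex{1,0} = 2
G(8) = mex{1,1} = 0
G(9) = mex{2,1,0} = 3
G(10) = mex{2,1,0,0} = 3
G(11) = mex{0,2,0,0} = 1
G(12) = mex{3,2,1,0} = 4
G(13) = mex{3,0,1,1} = 2
G(14) = mex{1,3,1,1} = 0
G(15) = mex{4,3,2,1} = 0
G(16) = mex{2,1,2,2} = 0
G(17) = mex{0,4,0,2} = 1
G(18) = mex{0,2,3,0} = 1
G(19) = mex{0,0,3,3} = 1
G(20) = mex{1,0,1,3} = 2
G(21) = mex{1,0,4,1} = 2
G(22) = mex{1,1,2,4} = 0
G(23) = mex{2,1,0,2} = 3
G(24) = mex{2,1,0,0} = 3
P-positions are exactly the n with G(n) = 0.

0, 1, 2, 8, 14, 15, 16, 22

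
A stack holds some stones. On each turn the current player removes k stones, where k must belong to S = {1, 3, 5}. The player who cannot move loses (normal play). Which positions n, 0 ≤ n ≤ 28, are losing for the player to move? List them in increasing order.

0, 2, 4, 6, 8, 10, 12, 14, 16, 18, 20, 22, 24, 26, 28

n :  0  1  2  3  4  5  6  7  8  9 10 11 12 13 14 15 16 17 18 19 20 21 22 23 24 25 26 27 28
G :  0  1  0  1  0  1  0  1  0  1  0  1  0  1  0  1  0  1  0  1  0  1  0  1  0  1  0  1  0
P-positions are exactly the n with G(n) = 0.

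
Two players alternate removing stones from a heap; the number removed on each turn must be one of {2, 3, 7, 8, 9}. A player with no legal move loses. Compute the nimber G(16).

G(0) = 0
G(1) = mex{} = 0
G(2) = mex{0} = 1
G(3) = mex{0,0} = 1
G(4) = mex{1,0} = 2
G(5) = mex{1,1} = 0
G(6) = mex{2,1} = 0
G(7) = mex{0,2,0} = 1
G(8) = mex{0,0,0,0} = 1
G(9) = mex{1,0,1,0,0} = 2
G(10) = mex{1,1,1,1,0} = 2
G(11) = mex{2,1,2,1,1} = 0
G(12) = mex{2,2,0,2,1} = 3
G(13) = mex{0,2,0,0,2} = 1
G(14) = mex{3,0,1,0,0} = 2
G(15) = mex{1,3,1,1,0} = 2
G(16) = mex{2,1,2,1,1} = 0

0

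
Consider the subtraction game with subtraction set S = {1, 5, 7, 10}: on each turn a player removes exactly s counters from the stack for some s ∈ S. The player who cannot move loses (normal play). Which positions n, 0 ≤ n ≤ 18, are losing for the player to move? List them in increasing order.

0, 2, 4, 6, 8, 17

G(0) = 0
G(1) = mex{0} = 1
G(2) = mex{1} = 0
G(3) = mex{0} = 1
G(4) = mex{1} = 0
G(5) = mex{0,0} = 1
G(6) = mex{1,1} = 0
G(7) = mex{0,0,0} = 1
G(8) = mex{1,1,1} = 0
G(9) = mex{0,0,0} = 1
G(10) = mex{1,1,1,0} = 2
G(11) = mex{2,0,0,1} = 3
G(12) = mex{3,1,1,0} = 2
G(13) = mex{2,0,0,1} = 3
G(14) = mex{3,1,1,0} = 2
G(15) = mex{2,2,0,1} = 3
G(16) = mex{3,3,1,0} = 2
G(17) = mex{2,2,2,1} = 0
G(18) = mex{0,3,3,0} = 1
P-positions are exactly the n with G(n) = 0.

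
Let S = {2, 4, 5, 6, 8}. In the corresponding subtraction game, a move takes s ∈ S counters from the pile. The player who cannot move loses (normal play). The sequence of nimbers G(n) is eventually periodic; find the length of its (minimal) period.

n :  0  1  2  3  4  5  6  7  8  9 10 11 12 13 14 15 16 17 18 19 20 21
G :  0  0  1  1  2  2  3  3  4  4  0  0  1  1  2  2  3  3  4  4  0  0
G(n+10) = G(n) holds for n = 0,…,7 (a full window of length max(S) = 8), so the sequence is purely periodic with period 10.

10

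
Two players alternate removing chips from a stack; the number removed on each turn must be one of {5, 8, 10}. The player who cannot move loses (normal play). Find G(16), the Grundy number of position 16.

G(0) = 0
G(1) = mex{} = 0
G(2) = mex{} = 0
G(3) = mex{} = 0
G(4) = mex{} = 0
G(5) = mex{0} = 1
G(6) = mex{0} = 1
G(7) = mex{0} = 1
G(8) = mex{0,0} = 1
G(9) = mex{0,0} = 1
G(10) = mex{1,0,0} = 2
G(11) = mex{1,0,0} = 2
G(12) = mex{1,0,0} = 2
G(13) = mex{1,1,0} = 2
G(14) = mex{1,1,0} = 2
G(15) = mex{2,1,1} = 0
G(16) = mex{2,1,1} = 0

0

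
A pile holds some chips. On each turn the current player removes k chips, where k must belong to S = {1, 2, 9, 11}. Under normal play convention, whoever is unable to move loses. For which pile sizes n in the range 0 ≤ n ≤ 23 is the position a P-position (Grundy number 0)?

n :  0  1  2  3  4  5  6  7  8  9 10 11 12 13 14 15 16 17 18 19 20 21 22 23
G :  0  1  2  0  1  2  0  1  2  3  0  1  2  0  1  2  0  1  2  3  0  1  2  0
P-positions are exactly the n with G(n) = 0.

0, 3, 6, 10, 13, 16, 20, 23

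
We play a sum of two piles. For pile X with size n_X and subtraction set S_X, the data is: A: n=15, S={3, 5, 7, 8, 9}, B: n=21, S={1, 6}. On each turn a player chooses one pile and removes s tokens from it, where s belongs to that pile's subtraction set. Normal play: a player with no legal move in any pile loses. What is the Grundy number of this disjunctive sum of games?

Pile A, S = {3, 5, 7, 8, 9}:
G(0) = 0
G(1) = mex{} = 0
G(2) = mex{} = 0
G(3) = mex{0} = 1
G(4) = mex{0} = 1
G(5) = mex{0,0} = 1
G(6) = mex{1,0} = 2
G(7) = mex{1,0,0} = 2
G(8) = mex{1,1,0,0} = 2
G(9) = mex{2,1,0,0,0} = 3
G(10) = mex{2,1,1,0,0} = 3
G(11) = mex{2,2,1,1,0} = 3
G(12) = mex{3,2,1,1,1} = 0
G(13) = mex{3,2,2,1,1} = 0
G(14) = mex{3,3,2,2,1} = 0
G(15) = mex{0,3,2,2,2} = 1
G_A(15) = 1.
Pile B, S = {1, 6}:
G(0) = 0
G(1) = mex{0} = 1
G(2) = mex{1} = 0
G(3) = mex{0} = 1
G(4) = mex{1} = 0
G(5) = mex{0} = 1
G(6) = mex{1,0} = 2
G(7) = mex{2,1} = 0
G(8) = mex{0,0} = 1
G(9) = mex{1,1} = 0
G(10) = mex{0,0} = 1
G(11) = mex{1,1} = 0
G(12) = mex{0,2} = 1
G(13) = mex{1,0} = 2
G(14) = mex{2,1} = 0
G(15) = mex{0,0} = 1
G(16) = mex{1,1} = 0
G(17) = mex{0,0} = 1
G(18) = mex{1,1} = 0
G(19) = mex{0,2} = 1
G(20) = mex{1,0} = 2
G(21) = mex{2,1} = 0
G_B(21) = 0.
Combined Grundy value = 1 ⊕ 0 = 1.

1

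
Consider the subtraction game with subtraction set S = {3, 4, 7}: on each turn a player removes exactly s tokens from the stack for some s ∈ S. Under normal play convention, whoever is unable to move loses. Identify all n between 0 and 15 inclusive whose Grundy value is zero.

G(0) = 0
G(1) = mex{} = 0
G(2) = mex{} = 0
G(3) = mex{0} = 1
G(4) = mex{0,0} = 1
G(5) = mex{0,0} = 1
G(6) = mex{1,0} = 2
G(7) = mex{1,1,0} = 2
G(8) = mex{1,1,0} = 2
G(9) = mex{2,1,0} = 3
G(10) = mex{2,2,1} = 0
G(11) = mex{2,2,1} = 0
G(12) = mex{3,2,1} = 0
G(13) = mex{0,3,2} = 1
G(14) = mex{0,0,2} = 1
G(15) = mex{0,0,2} = 1
P-positions are exactly the n with G(n) = 0.

0, 1, 2, 10, 11, 12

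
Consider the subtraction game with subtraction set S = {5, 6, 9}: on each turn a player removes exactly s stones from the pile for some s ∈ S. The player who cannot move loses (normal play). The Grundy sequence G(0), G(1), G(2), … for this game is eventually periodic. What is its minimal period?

G(0) = 0
G(1) = mex{} = 0
G(2) = mex{} = 0
G(3) = mex{} = 0
G(4) = mex{} = 0
G(5) = mex{0} = 1
G(6) = mex{0,0} = 1
G(7) = mex{0,0} = 1
G(8) = mex{0,0} = 1
G(9) = mex{0,0,0} = 1
G(10) = mex{1,0,0} = 2
G(11) = mex{1,1,0} = 2
G(12) = mex{1,1,0} = 2
G(13) = mex{1,1,0} = 2
G(14) = mex{1,1,1} = 0
G(15) = mex{2,1,1} = 0
G(16) = mex{2,2,1} = 0
G(17) = mex{2,2,1} = 0
G(18) = mex{2,2,1} = 0
G(19) = mex{0,2,2} = 1
G(20) = mex{0,0,2} = 1
G(21) = mex{0,0,2} = 1
G(22) = mex{0,0,2} = 1
G(23) = mex{0,0,0} = 1
G(24) = mex{1,0,0} = 2
G(25) = mex{1,1,0} = 2
G(26) = mex{1,1,0} = 2
G(27) = mex{1,1,0} = 2
G(28) = mex{1,1,1} = 0
G(29) = mex{2,1,1} = 0
G(n+14) = G(n) holds for n = 0,…,8 (a full window of length max(S) = 9), so the sequence is purely periodic with period 14.

14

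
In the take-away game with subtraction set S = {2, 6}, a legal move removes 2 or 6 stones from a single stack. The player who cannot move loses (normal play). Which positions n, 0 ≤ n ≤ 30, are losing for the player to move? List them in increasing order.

0, 1, 4, 5, 8, 9, 12, 13, 16, 17, 20, 21, 24, 25, 28, 29

n :  0  1  2  3  4  5  6  7  8  9 10 11 12 13 14 15 16 17 18 19 20 21 22 23 24 25 26 27 28 29 30
G :  0  0  1  1  0  0  1  1  0  0  1  1  0  0  1  1  0  0  1  1  0  0  1  1  0  0  1  1  0  0  1
P-positions are exactly the n with G(n) = 0.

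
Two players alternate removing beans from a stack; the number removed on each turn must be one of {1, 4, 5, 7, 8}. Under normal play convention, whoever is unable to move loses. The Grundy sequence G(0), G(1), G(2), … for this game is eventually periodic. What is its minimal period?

11

n :  0  1  2  3  4  5  6  7  8  9 10 11 12 13 14 15 16 17 18 19 20 21 22 23
G :  0  1  0  1  2  3  2  3  4  5  4  0  1  0  1  2  3  2  3  4  5  4  0  1
G(n+11) = G(n) holds for n = 0,…,7 (a full window of length max(S) = 8), so the sequence is purely periodic with period 11.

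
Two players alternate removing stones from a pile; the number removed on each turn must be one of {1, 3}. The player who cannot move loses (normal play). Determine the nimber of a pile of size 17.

1

n :  0  1  2  3  4  5  6  7  8  9 10 11 12 13 14 15 16 17
G :  0  1  0  1  0  1  0  1  0  1  0  1  0  1  0  1  0  1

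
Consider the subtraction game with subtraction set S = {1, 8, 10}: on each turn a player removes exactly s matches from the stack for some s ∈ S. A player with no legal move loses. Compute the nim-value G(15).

n :  0  1  2  3  4  5  6  7  8  9 10 11 12 13 14 15
G :  0  1  0  1  0  1  0  1  2  0  1  0  1  0  1  0

0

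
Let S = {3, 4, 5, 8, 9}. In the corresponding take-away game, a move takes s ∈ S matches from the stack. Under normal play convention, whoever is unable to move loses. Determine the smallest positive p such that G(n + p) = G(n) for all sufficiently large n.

n :  0  1  2  3  4  5  6  7  8  9 10 11 12 13 14 15 16 17 18 19 20 21 22 23 24 25
G :  0  0  0  1  1  1  2  2  2  3  3  3  0  0  0  1  1  1  2  2  2  3  3  3  0  0
G(n+12) = G(n) holds for n = 0,…,8 (a full window of length max(S) = 9), so the sequence is purely periodic with period 12.

12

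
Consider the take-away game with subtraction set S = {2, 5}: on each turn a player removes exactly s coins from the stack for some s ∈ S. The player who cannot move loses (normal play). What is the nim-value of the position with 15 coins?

n :  0  1  2  3  4  5  6  7  8  9 10 11 12 13 14 15
G :  0  0  1  1  0  2  1  0  0  1  1  0  2  1  0  0

0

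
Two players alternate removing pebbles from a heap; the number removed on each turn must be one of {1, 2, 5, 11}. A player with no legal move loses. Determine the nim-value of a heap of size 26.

G(0) = 0
G(1) = mex{0} = 1
G(2) = mex{1,0} = 2
G(3) = mex{2,1} = 0
G(4) = mex{0,2} = 1
G(5) = mex{1,0,0} = 2
G(6) = mex{2,1,1} = 0
G(7) = mex{0,2,2} = 1
G(8) = mex{1,0,0} = 2
G(9) = mex{2,1,1} = 0
G(10) = mex{0,2,2} = 1
G(11) = mex{1,0,0,0} = 2
G(12) = mex{2,1,1,1} = 0
G(13) = mex{0,2,2,2} = 1
G(14) = mex{1,0,0,0} = 2
G(15) = mex{2,1,1,1} = 0
G(16) = mex{0,2,2,2} = 1
G(17) = mex{1,0,0,0} = 2
G(18) = mex{2,1,1,1} = 0
G(19) = mex{0,2,2,2} = 1
G(20) = mex{1,0,0,0} = 2
G(21) = mex{2,1,1,1} = 0
G(22) = mex{0,2,2,2} = 1
G(23) = mex{1,0,0,0} = 2
G(24) = mex{2,1,1,1} = 0
G(25) = mex{0,2,2,2} = 1
G(26) = mex{1,0,0,0} = 2

2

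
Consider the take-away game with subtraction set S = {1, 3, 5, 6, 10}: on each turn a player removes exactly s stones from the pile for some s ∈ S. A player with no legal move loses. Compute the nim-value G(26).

n :  0  1  2  3  4  5  6  7  8  9 10 11 12 13 14 15 16 17 18 19 20 21 22 23 24 25 26
G :  0  1  0  1  0  1  2  3  2  3  2  0  1  0  1  0  1  2  3  2  3  2  0  1  0  1  0

0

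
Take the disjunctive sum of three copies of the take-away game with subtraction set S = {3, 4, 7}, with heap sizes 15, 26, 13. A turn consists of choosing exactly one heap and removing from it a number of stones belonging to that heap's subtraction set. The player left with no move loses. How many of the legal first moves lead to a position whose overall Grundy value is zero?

2

All heaps use S = {3, 4, 7}:
G(0) = 0
G(1) = mex{} = 0
G(2) = mex{} = 0
G(3) = mex{0} = 1
G(4) = mex{0,0} = 1
G(5) = mex{0,0} = 1
G(6) = mex{1,0} = 2
G(7) = mex{1,1,0} = 2
G(8) = mex{1,1,0} = 2
G(9) = mex{2,1,0} = 3
G(10) = mex{2,2,1} = 0
G(11) = mex{2,2,1} = 0
G(12) = mex{3,2,1} = 0
G(13) = mex{0,3,2} = 1
G(14) = mex{0,0,2} = 1
G(15) = mex{0,0,2} = 1
G(16) = mex{1,0,3} = 2
G(17) = mex{1,1,0} = 2
G(18) = mex{1,1,0} = 2
G(19) = mex{2,1,0} = 3
G(20) = mex{2,2,1} = 0
G(21) = mex{2,2,1} = 0
G(22) = mex{3,2,1} = 0
G(23) = mex{0,3,2} = 1
G(24) = mex{0,0,2} = 1
G(25) = mex{0,0,2} = 1
G(26) = mex{1,0,3} = 2
Heap A: G(15) = 1.
Heap B: G(26) = 2.
Heap C: G(13) = 1.
Combined Grundy value = 1 ⊕ 2 ⊕ 1 = 2.
A winning move leaves total XOR = 0, i.e. changes one component's Grundy value g to g ⊕ X where X is the current total.
Heap A: need g' = 1⊕2 = 3. Options: 15−3→G=0, 15−4→G=0, 15−7→G=2. Hits: 0.
Heap B: need g' = 2⊕2 = 0. Options: 26−3→G=1, 26−4→G=0, 26−7→G=3. Hits: 1.
Heap C: need g' = 1⊕2 = 3. Options: 13−3→G=0, 13−4→G=3, 13−7→G=2. Hits: 1.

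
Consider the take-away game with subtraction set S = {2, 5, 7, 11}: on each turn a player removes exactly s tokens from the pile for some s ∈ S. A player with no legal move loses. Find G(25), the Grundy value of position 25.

1

G(0) = 0
G(1) = mex{} = 0
G(2) = mex{0} = 1
G(3) = mex{0} = 1
G(4) = mex{1} = 0
G(5) = mex{1,0} = 2
G(6) = mex{0,0} = 1
G(7) = mex{2,1,0} = 3
G(8) = mex{1,1,0} = 2
G(9) = mex{3,0,1} = 2
G(10) = mex{2,2,1} = 0
G(11) = mex{2,1,0,0} = 3
G(12) = mex{0,3,2,0} = 1
G(13) = mex{3,2,1,1} = 0
G(14) = mex{1,2,3,1} = 0
G(15) = mex{0,0,2,0} = 1
G(16) = mex{0,3,2,2} = 1
G(17) = mex{1,1,0,1} = 2
G(18) = mex{1,0,3,3} = 2
G(19) = mex{2,0,1,2} = 3
G(20) = mex{2,1,0,2} = 3
G(21) = mex{3,1,0,0} = 2
G(22) = mex{3,2,1,3} = 0
G(23) = mex{2,2,1,1} = 0
G(24) = mex{0,3,2,0} = 1
G(25) = mex{0,3,2,0} = 1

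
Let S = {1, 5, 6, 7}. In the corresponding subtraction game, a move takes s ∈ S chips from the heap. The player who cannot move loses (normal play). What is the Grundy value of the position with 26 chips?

n :  0  1  2  3  4  5  6  7  8  9 10 11 12 13 14 15 16 17 18 19 20 21 22 23 24 25 26
G :  0  1  0  1  0  1  2  3  2  3  2  3  0  1  0  1  0  1  2  3  2  3  2  3  0  1  0

0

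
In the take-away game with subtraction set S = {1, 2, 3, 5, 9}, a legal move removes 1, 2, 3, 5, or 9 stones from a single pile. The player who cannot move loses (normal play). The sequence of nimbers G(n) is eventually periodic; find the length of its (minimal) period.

n :  0  1  2  3  4  5  6  7  8  9 10 11 12 13 14
G :  0  1  2  3  0  1  2  3  0  1  2  3  0  1  2
G(n+4) = G(n) holds for n = 0,…,8 (a full window of length max(S) = 9), so the sequence is purely periodic with period 4.

4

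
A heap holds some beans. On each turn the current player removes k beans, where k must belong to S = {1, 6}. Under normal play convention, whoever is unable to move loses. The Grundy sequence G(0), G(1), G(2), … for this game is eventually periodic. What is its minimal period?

7

G(0) = 0
G(1) = mex{0} = 1
G(2) = mex{1} = 0
G(3) = mex{0} = 1
G(4) = mex{1} = 0
G(5) = mex{0} = 1
G(6) = mex{1,0} = 2
G(7) = mex{2,1} = 0
G(8) = mex{0,0} = 1
G(9) = mex{1,1} = 0
G(10) = mex{0,0} = 1
G(11) = mex{1,1} = 0
G(12) = mex{0,2} = 1
G(13) = mex{1,0} = 2
G(14) = mex{2,1} = 0
G(15) = mex{0,0} = 1
G(n+7) = G(n) holds for n = 0,…,5 (a full window of length max(S) = 6), so the sequence is purely periodic with period 7.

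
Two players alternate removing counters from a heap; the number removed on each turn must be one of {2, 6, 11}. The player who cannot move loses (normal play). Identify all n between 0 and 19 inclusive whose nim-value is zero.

G(0) = 0
G(1) = mex{} = 0
G(2) = mex{0} = 1
G(3) = mex{0} = 1
G(4) = mex{1} = 0
G(5) = mex{1} = 0
G(6) = mex{0,0} = 1
G(7) = mex{0,0} = 1
G(8) = mex{1,1} = 0
G(9) = mex{1,1} = 0
G(10) = mex{0,0} = 1
G(11) = mex{0,0,0} = 1
G(12) = mex{1,1,0} = 2
G(13) = mex{1,1,1} = 0
G(14) = mex{2,0,1} = 3
G(15) = mex{0,0,0} = 1
G(16) = mex{3,1,0} = 2
G(17) = mex{1,1,1} = 0
G(18) = mex{2,2,1} = 0
G(19) = mex{0,0,0} = 1
P-positions are exactly the n with G(n) = 0.

0, 1, 4, 5, 8, 9, 13, 17, 18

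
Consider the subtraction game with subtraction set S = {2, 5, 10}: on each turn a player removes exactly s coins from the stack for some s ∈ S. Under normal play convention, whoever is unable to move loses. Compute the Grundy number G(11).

G(0) = 0
G(1) = mex{} = 0
G(2) = mex{0} = 1
G(3) = mex{0} = 1
G(4) = mex{1} = 0
G(5) = mex{1,0} = 2
G(6) = mex{0,0} = 1
G(7) = mex{2,1} = 0
G(8) = mex{1,1} = 0
G(9) = mex{0,0} = 1
G(10) = mex{0,2,0} = 1
G(11) = mex{1,1,0} = 2

2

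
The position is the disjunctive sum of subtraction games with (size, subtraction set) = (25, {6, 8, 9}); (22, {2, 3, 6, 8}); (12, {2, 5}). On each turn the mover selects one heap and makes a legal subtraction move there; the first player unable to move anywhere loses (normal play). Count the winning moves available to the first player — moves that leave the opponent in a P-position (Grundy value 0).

Heap A, S = {6, 8, 9}:
n :  0  1  2  3  4  5  6  7  8  9 10 11 12 13 14 15 16 17 18 19 20 21 22 23 24 25
G :  0  0  0  0  0  0  1  1  1  1  1  1  2  2  2  0  0  0  0  0  0  1  1  1  1  1
G_A(25) = 1.
Heap B, S = {2, 3, 6, 8}:
n :  0  1  2  3  4  5  6  7  8  9 10 11 12 13 14 15 16 17 18 19 20 21 22
G :  0  0  1  1  2  0  3  1  2  2  0  3  1  2  0  0  1  1  2  0  3  1  2
G_B(22) = 2.
Heap C, S = {2, 5}:
n :  0  1  2  3  4  5  6  7  8  9 10 11 12
G :  0  0  1  1  0  2  1  0  0  1  1  0  2
G_C(12) = 2.
Combined Grundy value = 1 ⊕ 2 ⊕ 2 = 1.
A winning move leaves total XOR = 0, i.e. changes one component's Grundy value g to g ⊕ X where X is the current total.
Heap A: need g' = 1⊕1 = 0. Options: 25−6→G=0, 25−8→G=0, 25−9→G=0. Hits: 3.
Heap B: need g' = 2⊕1 = 3. Options: 22−2→G=3, 22−3→G=0, 22−6→G=1, 22−8→G=0. Hits: 1.
Heap C: need g' = 2⊕1 = 3. Options: 12−2→G=1, 12−5→G=0. Hits: 0.

4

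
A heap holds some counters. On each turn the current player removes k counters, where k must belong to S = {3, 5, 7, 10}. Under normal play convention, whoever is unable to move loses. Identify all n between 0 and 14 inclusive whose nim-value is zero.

0, 1, 2, 13, 14

n :  0  1  2  3  4  5  6  7  8  9 10 11 12 13 14
G :  0  0  0  1  1  1  2  2  2  3  3  3  4  0  0
P-positions are exactly the n with G(n) = 0.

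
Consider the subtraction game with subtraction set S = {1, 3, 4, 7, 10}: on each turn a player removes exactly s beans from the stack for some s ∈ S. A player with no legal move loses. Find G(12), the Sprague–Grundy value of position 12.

n :  0  1  2  3  4  5  6  7  8  9 10 11 12
G :  0  1  0  1  2  3  2  3  0  1  4  5  2

2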